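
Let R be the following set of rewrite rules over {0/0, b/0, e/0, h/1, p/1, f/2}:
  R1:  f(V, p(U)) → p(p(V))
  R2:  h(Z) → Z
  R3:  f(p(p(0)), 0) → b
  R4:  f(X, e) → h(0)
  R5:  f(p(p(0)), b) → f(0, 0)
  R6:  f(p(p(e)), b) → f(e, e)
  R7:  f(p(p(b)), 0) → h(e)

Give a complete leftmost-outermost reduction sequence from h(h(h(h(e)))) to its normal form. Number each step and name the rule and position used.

1. h(h(h(h(e))))  →  h(h(h(e)))   [R2 at ε]
2. h(h(h(e)))  →  h(h(e))   [R2 at ε]
3. h(h(e))  →  h(e)   [R2 at ε]
4. h(e)  →  e   [R2 at ε]

e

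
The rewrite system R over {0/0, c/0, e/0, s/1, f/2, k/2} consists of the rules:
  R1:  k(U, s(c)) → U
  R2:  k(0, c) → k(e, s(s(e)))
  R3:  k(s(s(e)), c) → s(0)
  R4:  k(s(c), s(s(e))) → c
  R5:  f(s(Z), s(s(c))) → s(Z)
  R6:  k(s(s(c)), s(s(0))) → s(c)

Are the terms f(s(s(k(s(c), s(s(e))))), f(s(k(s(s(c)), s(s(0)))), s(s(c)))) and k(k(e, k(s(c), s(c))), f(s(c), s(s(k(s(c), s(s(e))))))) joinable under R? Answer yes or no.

Reduce t₁ = f(s(s(k(s(c), s(s(e))))), f(s(k(s(s(c)), s(s(0)))), s(s(c)))):
1. f(s(s(k(s(c), s(s(e))))), f(s(k(s(s(c)), s(s(0)))), s(s(c))))  →  f(s(s(c)), f(s(k(s(s(c)), s(s(0)))), s(s(c))))   [R4 at 1.1.1]
2. f(s(s(c)), f(s(k(s(s(c)), s(s(0)))), s(s(c))))  →  f(s(s(c)), s(k(s(s(c)), s(s(0)))))   [R5 at 2]
3. f(s(s(c)), s(k(s(s(c)), s(s(0)))))  →  f(s(s(c)), s(s(c)))   [R6 at 2.1]
4. f(s(s(c)), s(s(c)))  →  s(s(c))   [R5 at ε]

Reduce t₂ = k(k(e, k(s(c), s(c))), f(s(c), s(s(k(s(c), s(s(e))))))):
1. k(k(e, k(s(c), s(c))), f(s(c), s(s(k(s(c), s(s(e)))))))  →  k(k(e, s(c)), f(s(c), s(s(k(s(c), s(s(e)))))))   [R1 at 1.2]
2. k(k(e, s(c)), f(s(c), s(s(k(s(c), s(s(e)))))))  →  k(e, f(s(c), s(s(k(s(c), s(s(e)))))))   [R1 at 1]
3. k(e, f(s(c), s(s(k(s(c), s(s(e)))))))  →  k(e, f(s(c), s(s(c))))   [R4 at 2.2.1.1]
4. k(e, f(s(c), s(s(c))))  →  k(e, s(c))   [R5 at 2]
5. k(e, s(c))  →  e   [R1 at ε]

no — NF(t₁) = s(s(c)), NF(t₂) = e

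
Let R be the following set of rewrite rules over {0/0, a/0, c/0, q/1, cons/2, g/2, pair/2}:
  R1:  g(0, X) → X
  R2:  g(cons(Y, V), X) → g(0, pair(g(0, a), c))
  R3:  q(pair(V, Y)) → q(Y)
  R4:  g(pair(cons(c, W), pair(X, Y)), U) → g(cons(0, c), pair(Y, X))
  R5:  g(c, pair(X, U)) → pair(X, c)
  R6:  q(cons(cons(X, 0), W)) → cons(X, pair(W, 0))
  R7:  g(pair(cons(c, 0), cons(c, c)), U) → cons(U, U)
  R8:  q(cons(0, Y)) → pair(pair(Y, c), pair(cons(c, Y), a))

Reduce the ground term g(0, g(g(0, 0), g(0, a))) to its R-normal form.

1. g(0, g(g(0, 0), g(0, a)))  →  g(g(0, 0), g(0, a))   [R1 at ε]
2. g(g(0, 0), g(0, a))  →  g(0, g(0, a))   [R1 at 1]
3. g(0, g(0, a))  →  g(0, a)   [R1 at ε]
4. g(0, a)  →  a   [R1 at ε]

a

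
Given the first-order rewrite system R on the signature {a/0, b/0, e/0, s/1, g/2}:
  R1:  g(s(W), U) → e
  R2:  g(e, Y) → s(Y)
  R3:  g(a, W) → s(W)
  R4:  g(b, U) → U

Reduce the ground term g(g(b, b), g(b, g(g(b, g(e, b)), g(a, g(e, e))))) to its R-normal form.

e

1. g(g(b, b), g(b, g(g(b, g(e, b)), g(a, g(e, e)))))  →  g(b, g(b, g(g(b, g(e, b)), g(a, g(e, e)))))   [R4 at 1]
2. g(b, g(b, g(g(b, g(e, b)), g(a, g(e, e)))))  →  g(b, g(g(b, g(e, b)), g(a, g(e, e))))   [R4 at ε]
3. g(b, g(g(b, g(e, b)), g(a, g(e, e))))  →  g(g(b, g(e, b)), g(a, g(e, e)))   [R4 at ε]
4. g(g(b, g(e, b)), g(a, g(e, e)))  →  g(g(e, b), g(a, g(e, e)))   [R4 at 1]
5. g(g(e, b), g(a, g(e, e)))  →  g(s(b), g(a, g(e, e)))   [R2 at 1]
6. g(s(b), g(a, g(e, e)))  →  e   [R1 at ε]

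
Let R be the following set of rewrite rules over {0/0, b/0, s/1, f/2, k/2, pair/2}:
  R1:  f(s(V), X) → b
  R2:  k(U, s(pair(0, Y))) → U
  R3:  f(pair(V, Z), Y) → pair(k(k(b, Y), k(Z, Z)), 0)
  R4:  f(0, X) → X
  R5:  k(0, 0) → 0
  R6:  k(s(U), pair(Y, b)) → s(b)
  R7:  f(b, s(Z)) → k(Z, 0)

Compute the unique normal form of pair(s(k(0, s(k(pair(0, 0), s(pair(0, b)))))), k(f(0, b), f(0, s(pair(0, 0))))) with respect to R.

1. pair(s(k(0, s(k(pair(0, 0), s(pair(0, b)))))), k(f(0, b), f(0, s(pair(0, 0)))))  →  pair(s(k(0, s(pair(0, 0)))), k(f(0, b), f(0, s(pair(0, 0)))))   [R2 at 1.1.2.1]
2. pair(s(k(0, s(pair(0, 0)))), k(f(0, b), f(0, s(pair(0, 0)))))  →  pair(s(0), k(f(0, b), f(0, s(pair(0, 0)))))   [R2 at 1.1]
3. pair(s(0), k(f(0, b), f(0, s(pair(0, 0)))))  →  pair(s(0), k(b, f(0, s(pair(0, 0)))))   [R4 at 2.1]
4. pair(s(0), k(b, f(0, s(pair(0, 0)))))  →  pair(s(0), k(b, s(pair(0, 0))))   [R4 at 2.2]
5. pair(s(0), k(b, s(pair(0, 0))))  →  pair(s(0), b)   [R2 at 2]

pair(s(0), b)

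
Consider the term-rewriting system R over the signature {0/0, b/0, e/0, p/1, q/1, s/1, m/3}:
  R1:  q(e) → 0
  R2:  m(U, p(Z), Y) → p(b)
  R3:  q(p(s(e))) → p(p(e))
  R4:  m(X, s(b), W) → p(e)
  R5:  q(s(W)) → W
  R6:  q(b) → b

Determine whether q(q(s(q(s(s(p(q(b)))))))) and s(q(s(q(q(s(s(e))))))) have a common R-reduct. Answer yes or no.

Reduce t₁ = q(q(s(q(s(s(p(q(b)))))))):
1. q(q(s(q(s(s(p(q(b))))))))  →  q(q(s(s(p(q(b))))))   [R5 at 1]
2. q(q(s(s(p(q(b))))))  →  q(s(p(q(b))))   [R5 at 1]
3. q(s(p(q(b))))  →  p(q(b))   [R5 at ε]
4. p(q(b))  →  p(b)   [R6 at 1]

Reduce t₂ = s(q(s(q(q(s(s(e))))))):
1. s(q(s(q(q(s(s(e)))))))  →  s(q(q(s(s(e)))))   [R5 at 1]
2. s(q(q(s(s(e)))))  →  s(q(s(e)))   [R5 at 1.1]
3. s(q(s(e)))  →  s(e)   [R5 at 1]

no — NF(t₁) = p(b), NF(t₂) = s(e)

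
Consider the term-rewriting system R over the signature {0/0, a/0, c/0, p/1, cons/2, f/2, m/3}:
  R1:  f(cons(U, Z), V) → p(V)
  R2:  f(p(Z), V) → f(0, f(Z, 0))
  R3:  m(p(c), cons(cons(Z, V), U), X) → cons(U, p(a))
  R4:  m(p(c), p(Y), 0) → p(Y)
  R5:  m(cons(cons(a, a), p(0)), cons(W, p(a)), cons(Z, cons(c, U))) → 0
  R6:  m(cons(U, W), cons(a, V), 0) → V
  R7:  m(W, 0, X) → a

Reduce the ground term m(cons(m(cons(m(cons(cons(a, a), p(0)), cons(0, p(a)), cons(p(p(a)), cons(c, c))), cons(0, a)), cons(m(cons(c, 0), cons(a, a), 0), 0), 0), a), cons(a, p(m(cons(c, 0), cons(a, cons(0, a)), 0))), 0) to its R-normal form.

p(cons(0, a))

1. m(cons(m(cons(m(cons(cons(a, a), p(0)), cons(0, p(a)), cons(p(p(a)), cons(c, c))), cons(0, a)), cons(m(cons(c, 0), cons(a, a), 0), 0), 0), a), cons(a, p(m(cons(c, 0), cons(a, cons(0, a)), 0))), 0)  →  p(m(cons(c, 0), cons(a, cons(0, a)), 0))   [R6 at ε]
2. p(m(cons(c, 0), cons(a, cons(0, a)), 0))  →  p(cons(0, a))   [R6 at 1]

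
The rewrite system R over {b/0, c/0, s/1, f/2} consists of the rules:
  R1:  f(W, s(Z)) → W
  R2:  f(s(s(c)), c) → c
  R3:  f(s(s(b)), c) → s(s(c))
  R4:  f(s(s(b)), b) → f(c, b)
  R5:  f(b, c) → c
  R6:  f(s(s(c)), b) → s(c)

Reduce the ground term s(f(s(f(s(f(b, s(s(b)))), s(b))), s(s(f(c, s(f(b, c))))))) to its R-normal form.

1. s(f(s(f(s(f(b, s(s(b)))), s(b))), s(s(f(c, s(f(b, c)))))))  →  s(s(f(s(f(b, s(s(b)))), s(b))))   [R1 at 1]
2. s(s(f(s(f(b, s(s(b)))), s(b))))  →  s(s(s(f(b, s(s(b))))))   [R1 at 1.1]
3. s(s(s(f(b, s(s(b))))))  →  s(s(s(b)))   [R1 at 1.1.1]

s(s(s(b)))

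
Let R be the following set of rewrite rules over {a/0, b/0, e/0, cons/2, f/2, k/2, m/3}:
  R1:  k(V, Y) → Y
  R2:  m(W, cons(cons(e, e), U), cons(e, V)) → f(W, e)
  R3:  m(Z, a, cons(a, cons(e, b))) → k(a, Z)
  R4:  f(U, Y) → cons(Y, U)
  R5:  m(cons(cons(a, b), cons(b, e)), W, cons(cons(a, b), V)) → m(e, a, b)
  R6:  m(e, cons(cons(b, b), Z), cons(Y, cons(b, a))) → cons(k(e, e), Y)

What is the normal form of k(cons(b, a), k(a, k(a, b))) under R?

1. k(cons(b, a), k(a, k(a, b)))  →  k(a, k(a, b))   [R1 at ε]
2. k(a, k(a, b))  →  k(a, b)   [R1 at ε]
3. k(a, b)  →  b   [R1 at ε]

b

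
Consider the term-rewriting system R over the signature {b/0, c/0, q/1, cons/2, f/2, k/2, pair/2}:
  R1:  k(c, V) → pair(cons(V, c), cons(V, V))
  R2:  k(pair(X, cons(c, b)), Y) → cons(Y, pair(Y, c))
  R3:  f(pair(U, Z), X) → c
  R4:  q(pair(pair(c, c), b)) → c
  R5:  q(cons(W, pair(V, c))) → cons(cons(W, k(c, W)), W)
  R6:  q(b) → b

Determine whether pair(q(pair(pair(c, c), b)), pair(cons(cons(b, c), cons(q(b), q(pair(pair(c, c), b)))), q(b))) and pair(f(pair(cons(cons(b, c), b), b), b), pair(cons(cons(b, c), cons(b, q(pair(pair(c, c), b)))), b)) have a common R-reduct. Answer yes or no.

yes — NF(t₁) = pair(c, pair(cons(cons(b, c), cons(b, c)), b)), NF(t₂) = pair(c, pair(cons(cons(b, c), cons(b, c)), b))

Reduce t₁ = pair(q(pair(pair(c, c), b)), pair(cons(cons(b, c), cons(q(b), q(pair(pair(c, c), b)))), q(b))):
1. pair(q(pair(pair(c, c), b)), pair(cons(cons(b, c), cons(q(b), q(pair(pair(c, c), b)))), q(b)))  →  pair(c, pair(cons(cons(b, c), cons(q(b), q(pair(pair(c, c), b)))), q(b)))   [R4 at 1]
2. pair(c, pair(cons(cons(b, c), cons(q(b), q(pair(pair(c, c), b)))), q(b)))  →  pair(c, pair(cons(cons(b, c), cons(b, q(pair(pair(c, c), b)))), q(b)))   [R6 at 2.1.2.1]
3. pair(c, pair(cons(cons(b, c), cons(b, q(pair(pair(c, c), b)))), q(b)))  →  pair(c, pair(cons(cons(b, c), cons(b, c)), q(b)))   [R4 at 2.1.2.2]
4. pair(c, pair(cons(cons(b, c), cons(b, c)), q(b)))  →  pair(c, pair(cons(cons(b, c), cons(b, c)), b))   [R6 at 2.2]

Reduce t₂ = pair(f(pair(cons(cons(b, c), b), b), b), pair(cons(cons(b, c), cons(b, q(pair(pair(c, c), b)))), b)):
1. pair(f(pair(cons(cons(b, c), b), b), b), pair(cons(cons(b, c), cons(b, q(pair(pair(c, c), b)))), b))  →  pair(c, pair(cons(cons(b, c), cons(b, q(pair(pair(c, c), b)))), b))   [R3 at 1]
2. pair(c, pair(cons(cons(b, c), cons(b, q(pair(pair(c, c), b)))), b))  →  pair(c, pair(cons(cons(b, c), cons(b, c)), b))   [R4 at 2.1.2.2]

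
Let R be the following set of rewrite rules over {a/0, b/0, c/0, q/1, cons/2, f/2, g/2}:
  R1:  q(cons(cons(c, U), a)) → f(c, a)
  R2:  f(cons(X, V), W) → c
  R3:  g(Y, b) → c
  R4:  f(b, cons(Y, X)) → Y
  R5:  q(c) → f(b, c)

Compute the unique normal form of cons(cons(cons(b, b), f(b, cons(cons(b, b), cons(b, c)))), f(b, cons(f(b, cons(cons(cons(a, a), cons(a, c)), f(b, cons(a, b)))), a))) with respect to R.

cons(cons(cons(b, b), cons(b, b)), cons(cons(a, a), cons(a, c)))

1. cons(cons(cons(b, b), f(b, cons(cons(b, b), cons(b, c)))), f(b, cons(f(b, cons(cons(cons(a, a), cons(a, c)), f(b, cons(a, b)))), a)))  →  cons(cons(cons(b, b), cons(b, b)), f(b, cons(f(b, cons(cons(cons(a, a), cons(a, c)), f(b, cons(a, b)))), a)))   [R4 at 1.2]
2. cons(cons(cons(b, b), cons(b, b)), f(b, cons(f(b, cons(cons(cons(a, a), cons(a, c)), f(b, cons(a, b)))), a)))  →  cons(cons(cons(b, b), cons(b, b)), f(b, cons(cons(cons(a, a), cons(a, c)), f(b, cons(a, b)))))   [R4 at 2]
3. cons(cons(cons(b, b), cons(b, b)), f(b, cons(cons(cons(a, a), cons(a, c)), f(b, cons(a, b)))))  →  cons(cons(cons(b, b), cons(b, b)), cons(cons(a, a), cons(a, c)))   [R4 at 2]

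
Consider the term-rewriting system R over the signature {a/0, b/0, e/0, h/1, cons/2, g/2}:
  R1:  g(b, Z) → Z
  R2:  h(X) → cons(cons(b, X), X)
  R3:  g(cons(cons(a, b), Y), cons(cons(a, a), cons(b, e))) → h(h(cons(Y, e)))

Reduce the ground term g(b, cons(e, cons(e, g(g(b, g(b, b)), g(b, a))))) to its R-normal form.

1. g(b, cons(e, cons(e, g(g(b, g(b, b)), g(b, a)))))  →  cons(e, cons(e, g(g(b, g(b, b)), g(b, a))))   [R1 at ε]
2. cons(e, cons(e, g(g(b, g(b, b)), g(b, a))))  →  cons(e, cons(e, g(g(b, b), g(b, a))))   [R1 at 2.2.1]
3. cons(e, cons(e, g(g(b, b), g(b, a))))  →  cons(e, cons(e, g(b, g(b, a))))   [R1 at 2.2.1]
4. cons(e, cons(e, g(b, g(b, a))))  →  cons(e, cons(e, g(b, a)))   [R1 at 2.2]
5. cons(e, cons(e, g(b, a)))  →  cons(e, cons(e, a))   [R1 at 2.2]

cons(e, cons(e, a))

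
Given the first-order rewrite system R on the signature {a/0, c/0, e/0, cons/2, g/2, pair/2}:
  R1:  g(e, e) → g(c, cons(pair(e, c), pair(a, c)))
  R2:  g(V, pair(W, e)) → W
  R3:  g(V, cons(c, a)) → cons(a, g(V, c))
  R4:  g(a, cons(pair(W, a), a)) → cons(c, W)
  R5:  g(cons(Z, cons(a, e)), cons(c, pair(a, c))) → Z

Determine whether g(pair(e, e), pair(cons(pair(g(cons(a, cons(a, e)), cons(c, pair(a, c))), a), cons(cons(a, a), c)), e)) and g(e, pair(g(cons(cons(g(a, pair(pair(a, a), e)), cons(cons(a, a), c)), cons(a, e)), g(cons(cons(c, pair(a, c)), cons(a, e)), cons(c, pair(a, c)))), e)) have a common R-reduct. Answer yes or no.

yes — NF(t₁) = cons(pair(a, a), cons(cons(a, a), c)), NF(t₂) = cons(pair(a, a), cons(cons(a, a), c))

Reduce t₁ = g(pair(e, e), pair(cons(pair(g(cons(a, cons(a, e)), cons(c, pair(a, c))), a), cons(cons(a, a), c)), e)):
1. g(pair(e, e), pair(cons(pair(g(cons(a, cons(a, e)), cons(c, pair(a, c))), a), cons(cons(a, a), c)), e))  →  cons(pair(g(cons(a, cons(a, e)), cons(c, pair(a, c))), a), cons(cons(a, a), c))   [R2 at ε]
2. cons(pair(g(cons(a, cons(a, e)), cons(c, pair(a, c))), a), cons(cons(a, a), c))  →  cons(pair(a, a), cons(cons(a, a), c))   [R5 at 1.1]

Reduce t₂ = g(e, pair(g(cons(cons(g(a, pair(pair(a, a), e)), cons(cons(a, a), c)), cons(a, e)), g(cons(cons(c, pair(a, c)), cons(a, e)), cons(c, pair(a, c)))), e)):
1. g(e, pair(g(cons(cons(g(a, pair(pair(a, a), e)), cons(cons(a, a), c)), cons(a, e)), g(cons(cons(c, pair(a, c)), cons(a, e)), cons(c, pair(a, c)))), e))  →  g(cons(cons(g(a, pair(pair(a, a), e)), cons(cons(a, a), c)), cons(a, e)), g(cons(cons(c, pair(a, c)), cons(a, e)), cons(c, pair(a, c))))   [R2 at ε]
2. g(cons(cons(g(a, pair(pair(a, a), e)), cons(cons(a, a), c)), cons(a, e)), g(cons(cons(c, pair(a, c)), cons(a, e)), cons(c, pair(a, c))))  →  g(cons(cons(pair(a, a), cons(cons(a, a), c)), cons(a, e)), g(cons(cons(c, pair(a, c)), cons(a, e)), cons(c, pair(a, c))))   [R2 at 1.1.1]
3. g(cons(cons(pair(a, a), cons(cons(a, a), c)), cons(a, e)), g(cons(cons(c, pair(a, c)), cons(a, e)), cons(c, pair(a, c))))  →  g(cons(cons(pair(a, a), cons(cons(a, a), c)), cons(a, e)), cons(c, pair(a, c)))   [R5 at 2]
4. g(cons(cons(pair(a, a), cons(cons(a, a), c)), cons(a, e)), cons(c, pair(a, c)))  →  cons(pair(a, a), cons(cons(a, a), c))   [R5 at ε]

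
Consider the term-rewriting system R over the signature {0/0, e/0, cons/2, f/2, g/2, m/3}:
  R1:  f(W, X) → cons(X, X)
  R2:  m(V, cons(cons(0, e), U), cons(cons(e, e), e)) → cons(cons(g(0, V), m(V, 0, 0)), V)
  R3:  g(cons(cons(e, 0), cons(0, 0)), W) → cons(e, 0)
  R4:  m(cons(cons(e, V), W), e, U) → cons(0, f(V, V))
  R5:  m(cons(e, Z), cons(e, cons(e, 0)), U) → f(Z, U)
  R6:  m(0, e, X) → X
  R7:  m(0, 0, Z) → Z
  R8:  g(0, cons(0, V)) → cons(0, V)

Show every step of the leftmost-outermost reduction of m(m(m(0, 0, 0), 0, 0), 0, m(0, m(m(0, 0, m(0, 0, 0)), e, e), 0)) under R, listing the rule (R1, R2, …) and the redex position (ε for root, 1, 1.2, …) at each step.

0

1. m(m(m(0, 0, 0), 0, 0), 0, m(0, m(m(0, 0, m(0, 0, 0)), e, e), 0))  →  m(m(0, 0, 0), 0, m(0, m(m(0, 0, m(0, 0, 0)), e, e), 0))   [R7 at 1.1]
2. m(m(0, 0, 0), 0, m(0, m(m(0, 0, m(0, 0, 0)), e, e), 0))  →  m(0, 0, m(0, m(m(0, 0, m(0, 0, 0)), e, e), 0))   [R7 at 1]
3. m(0, 0, m(0, m(m(0, 0, m(0, 0, 0)), e, e), 0))  →  m(0, m(m(0, 0, m(0, 0, 0)), e, e), 0)   [R7 at ε]
4. m(0, m(m(0, 0, m(0, 0, 0)), e, e), 0)  →  m(0, m(m(0, 0, 0), e, e), 0)   [R7 at 2.1]
5. m(0, m(m(0, 0, 0), e, e), 0)  →  m(0, m(0, e, e), 0)   [R7 at 2.1]
6. m(0, m(0, e, e), 0)  →  m(0, e, 0)   [R6 at 2]
7. m(0, e, 0)  →  0   [R6 at ε]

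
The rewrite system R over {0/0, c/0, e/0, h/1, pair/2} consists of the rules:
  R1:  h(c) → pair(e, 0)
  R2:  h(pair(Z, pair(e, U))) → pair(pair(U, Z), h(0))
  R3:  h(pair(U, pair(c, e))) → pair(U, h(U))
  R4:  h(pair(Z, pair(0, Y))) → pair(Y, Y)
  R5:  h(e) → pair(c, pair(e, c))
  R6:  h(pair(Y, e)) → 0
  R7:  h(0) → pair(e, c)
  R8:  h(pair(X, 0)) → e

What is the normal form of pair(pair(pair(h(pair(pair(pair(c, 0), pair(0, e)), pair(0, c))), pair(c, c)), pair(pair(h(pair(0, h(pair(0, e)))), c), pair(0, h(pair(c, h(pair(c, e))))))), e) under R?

1. pair(pair(pair(h(pair(pair(pair(c, 0), pair(0, e)), pair(0, c))), pair(c, c)), pair(pair(h(pair(0, h(pair(0, e)))), c), pair(0, h(pair(c, h(pair(c, e))))))), e)  →  pair(pair(pair(pair(c, c), pair(c, c)), pair(pair(h(pair(0, h(pair(0, e)))), c), pair(0, h(pair(c, h(pair(c, e))))))), e)   [R4 at 1.1.1]
2. pair(pair(pair(pair(c, c), pair(c, c)), pair(pair(h(pair(0, h(pair(0, e)))), c), pair(0, h(pair(c, h(pair(c, e))))))), e)  →  pair(pair(pair(pair(c, c), pair(c, c)), pair(pair(h(pair(0, 0)), c), pair(0, h(pair(c, h(pair(c, e))))))), e)   [R6 at 1.2.1.1.1.2]
3. pair(pair(pair(pair(c, c), pair(c, c)), pair(pair(h(pair(0, 0)), c), pair(0, h(pair(c, h(pair(c, e))))))), e)  →  pair(pair(pair(pair(c, c), pair(c, c)), pair(pair(e, c), pair(0, h(pair(c, h(pair(c, e))))))), e)   [R8 at 1.2.1.1]
4. pair(pair(pair(pair(c, c), pair(c, c)), pair(pair(e, c), pair(0, h(pair(c, h(pair(c, e))))))), e)  →  pair(pair(pair(pair(c, c), pair(c, c)), pair(pair(e, c), pair(0, h(pair(c, 0))))), e)   [R6 at 1.2.2.2.1.2]
5. pair(pair(pair(pair(c, c), pair(c, c)), pair(pair(e, c), pair(0, h(pair(c, 0))))), e)  →  pair(pair(pair(pair(c, c), pair(c, c)), pair(pair(e, c), pair(0, e))), e)   [R8 at 1.2.2.2]

pair(pair(pair(pair(c, c), pair(c, c)), pair(pair(e, c), pair(0, e))), e)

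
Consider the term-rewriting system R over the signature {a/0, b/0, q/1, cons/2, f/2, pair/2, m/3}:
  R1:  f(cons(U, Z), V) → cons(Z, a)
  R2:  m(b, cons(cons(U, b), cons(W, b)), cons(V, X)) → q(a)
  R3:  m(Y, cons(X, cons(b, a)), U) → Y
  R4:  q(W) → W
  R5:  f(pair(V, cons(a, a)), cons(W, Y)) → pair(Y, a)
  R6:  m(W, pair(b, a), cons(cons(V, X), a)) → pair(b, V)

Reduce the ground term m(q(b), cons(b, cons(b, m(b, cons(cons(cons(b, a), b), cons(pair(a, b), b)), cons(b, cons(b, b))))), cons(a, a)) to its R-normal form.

b

1. m(q(b), cons(b, cons(b, m(b, cons(cons(cons(b, a), b), cons(pair(a, b), b)), cons(b, cons(b, b))))), cons(a, a))  →  m(b, cons(b, cons(b, m(b, cons(cons(cons(b, a), b), cons(pair(a, b), b)), cons(b, cons(b, b))))), cons(a, a))   [R4 at 1]
2. m(b, cons(b, cons(b, m(b, cons(cons(cons(b, a), b), cons(pair(a, b), b)), cons(b, cons(b, b))))), cons(a, a))  →  m(b, cons(b, cons(b, q(a))), cons(a, a))   [R2 at 2.2.2]
3. m(b, cons(b, cons(b, q(a))), cons(a, a))  →  m(b, cons(b, cons(b, a)), cons(a, a))   [R4 at 2.2.2]
4. m(b, cons(b, cons(b, a)), cons(a, a))  →  b   [R3 at ε]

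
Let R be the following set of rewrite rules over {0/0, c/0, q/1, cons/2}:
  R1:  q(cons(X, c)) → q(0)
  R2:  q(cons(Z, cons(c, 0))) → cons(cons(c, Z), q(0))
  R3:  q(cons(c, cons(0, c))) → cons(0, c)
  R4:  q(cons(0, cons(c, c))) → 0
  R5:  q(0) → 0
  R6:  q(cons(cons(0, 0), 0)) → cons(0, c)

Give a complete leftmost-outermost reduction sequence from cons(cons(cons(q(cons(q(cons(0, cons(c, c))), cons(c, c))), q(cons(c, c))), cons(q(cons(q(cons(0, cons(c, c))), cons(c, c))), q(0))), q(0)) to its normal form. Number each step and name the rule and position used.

1. cons(cons(cons(q(cons(q(cons(0, cons(c, c))), cons(c, c))), q(cons(c, c))), cons(q(cons(q(cons(0, cons(c, c))), cons(c, c))), q(0))), q(0))  →  cons(cons(cons(q(cons(0, cons(c, c))), q(cons(c, c))), cons(q(cons(q(cons(0, cons(c, c))), cons(c, c))), q(0))), q(0))   [R4 at 1.1.1.1.1]
2. cons(cons(cons(q(cons(0, cons(c, c))), q(cons(c, c))), cons(q(cons(q(cons(0, cons(c, c))), cons(c, c))), q(0))), q(0))  →  cons(cons(cons(0, q(cons(c, c))), cons(q(cons(q(cons(0, cons(c, c))), cons(c, c))), q(0))), q(0))   [R4 at 1.1.1]
3. cons(cons(cons(0, q(cons(c, c))), cons(q(cons(q(cons(0, cons(c, c))), cons(c, c))), q(0))), q(0))  →  cons(cons(cons(0, q(0)), cons(q(cons(q(cons(0, cons(c, c))), cons(c, c))), q(0))), q(0))   [R1 at 1.1.2]
4. cons(cons(cons(0, q(0)), cons(q(cons(q(cons(0, cons(c, c))), cons(c, c))), q(0))), q(0))  →  cons(cons(cons(0, 0), cons(q(cons(q(cons(0, cons(c, c))), cons(c, c))), q(0))), q(0))   [R5 at 1.1.2]
5. cons(cons(cons(0, 0), cons(q(cons(q(cons(0, cons(c, c))), cons(c, c))), q(0))), q(0))  →  cons(cons(cons(0, 0), cons(q(cons(0, cons(c, c))), q(0))), q(0))   [R4 at 1.2.1.1.1]
6. cons(cons(cons(0, 0), cons(q(cons(0, cons(c, c))), q(0))), q(0))  →  cons(cons(cons(0, 0), cons(0, q(0))), q(0))   [R4 at 1.2.1]
7. cons(cons(cons(0, 0), cons(0, q(0))), q(0))  →  cons(cons(cons(0, 0), cons(0, 0)), q(0))   [R5 at 1.2.2]
8. cons(cons(cons(0, 0), cons(0, 0)), q(0))  →  cons(cons(cons(0, 0), cons(0, 0)), 0)   [R5 at 2]

cons(cons(cons(0, 0), cons(0, 0)), 0)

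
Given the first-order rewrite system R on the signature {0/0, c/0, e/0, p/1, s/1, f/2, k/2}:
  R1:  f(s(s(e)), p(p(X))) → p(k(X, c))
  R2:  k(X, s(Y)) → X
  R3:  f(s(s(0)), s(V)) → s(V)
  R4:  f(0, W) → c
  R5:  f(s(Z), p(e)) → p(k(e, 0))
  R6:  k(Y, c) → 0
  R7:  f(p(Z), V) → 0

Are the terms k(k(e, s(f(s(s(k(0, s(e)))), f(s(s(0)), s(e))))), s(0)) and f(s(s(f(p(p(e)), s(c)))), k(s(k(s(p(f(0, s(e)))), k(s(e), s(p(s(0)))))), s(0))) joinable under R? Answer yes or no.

Reduce t₁ = k(k(e, s(f(s(s(k(0, s(e)))), f(s(s(0)), s(e))))), s(0)):
1. k(k(e, s(f(s(s(k(0, s(e)))), f(s(s(0)), s(e))))), s(0))  →  k(e, s(f(s(s(k(0, s(e)))), f(s(s(0)), s(e)))))   [R2 at ε]
2. k(e, s(f(s(s(k(0, s(e)))), f(s(s(0)), s(e)))))  →  e   [R2 at ε]

Reduce t₂ = f(s(s(f(p(p(e)), s(c)))), k(s(k(s(p(f(0, s(e)))), k(s(e), s(p(s(0)))))), s(0))):
1. f(s(s(f(p(p(e)), s(c)))), k(s(k(s(p(f(0, s(e)))), k(s(e), s(p(s(0)))))), s(0)))  →  f(s(s(0)), k(s(k(s(p(f(0, s(e)))), k(s(e), s(p(s(0)))))), s(0)))   [R7 at 1.1.1]
2. f(s(s(0)), k(s(k(s(p(f(0, s(e)))), k(s(e), s(p(s(0)))))), s(0)))  →  f(s(s(0)), s(k(s(p(f(0, s(e)))), k(s(e), s(p(s(0)))))))   [R2 at 2]
3. f(s(s(0)), s(k(s(p(f(0, s(e)))), k(s(e), s(p(s(0)))))))  →  s(k(s(p(f(0, s(e)))), k(s(e), s(p(s(0))))))   [R3 at ε]
4. s(k(s(p(f(0, s(e)))), k(s(e), s(p(s(0))))))  →  s(k(s(p(c)), k(s(e), s(p(s(0))))))   [R4 at 1.1.1.1]
5. s(k(s(p(c)), k(s(e), s(p(s(0))))))  →  s(k(s(p(c)), s(e)))   [R2 at 1.2]
6. s(k(s(p(c)), s(e)))  →  s(s(p(c)))   [R2 at 1]

no — NF(t₁) = e, NF(t₂) = s(s(p(c)))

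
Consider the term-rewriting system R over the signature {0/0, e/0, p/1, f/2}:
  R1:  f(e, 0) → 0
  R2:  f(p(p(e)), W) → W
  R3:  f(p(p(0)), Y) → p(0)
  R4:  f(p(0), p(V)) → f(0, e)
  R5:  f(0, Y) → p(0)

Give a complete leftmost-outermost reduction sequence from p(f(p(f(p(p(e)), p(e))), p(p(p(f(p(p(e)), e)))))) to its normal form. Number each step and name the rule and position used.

1. p(f(p(f(p(p(e)), p(e))), p(p(p(f(p(p(e)), e))))))  →  p(f(p(p(e)), p(p(p(f(p(p(e)), e))))))   [R2 at 1.1.1]
2. p(f(p(p(e)), p(p(p(f(p(p(e)), e))))))  →  p(p(p(p(f(p(p(e)), e)))))   [R2 at 1]
3. p(p(p(p(f(p(p(e)), e)))))  →  p(p(p(p(e))))   [R2 at 1.1.1.1]

p(p(p(p(e))))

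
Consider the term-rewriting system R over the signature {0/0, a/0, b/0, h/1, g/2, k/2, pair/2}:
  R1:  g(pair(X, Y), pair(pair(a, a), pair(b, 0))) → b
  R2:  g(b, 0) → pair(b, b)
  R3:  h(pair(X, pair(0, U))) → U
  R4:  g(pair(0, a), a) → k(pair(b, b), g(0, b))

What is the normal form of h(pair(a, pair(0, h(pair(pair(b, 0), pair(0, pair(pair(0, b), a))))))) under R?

1. h(pair(a, pair(0, h(pair(pair(b, 0), pair(0, pair(pair(0, b), a)))))))  →  h(pair(pair(b, 0), pair(0, pair(pair(0, b), a))))   [R3 at ε]
2. h(pair(pair(b, 0), pair(0, pair(pair(0, b), a))))  →  pair(pair(0, b), a)   [R3 at ε]

pair(pair(0, b), a)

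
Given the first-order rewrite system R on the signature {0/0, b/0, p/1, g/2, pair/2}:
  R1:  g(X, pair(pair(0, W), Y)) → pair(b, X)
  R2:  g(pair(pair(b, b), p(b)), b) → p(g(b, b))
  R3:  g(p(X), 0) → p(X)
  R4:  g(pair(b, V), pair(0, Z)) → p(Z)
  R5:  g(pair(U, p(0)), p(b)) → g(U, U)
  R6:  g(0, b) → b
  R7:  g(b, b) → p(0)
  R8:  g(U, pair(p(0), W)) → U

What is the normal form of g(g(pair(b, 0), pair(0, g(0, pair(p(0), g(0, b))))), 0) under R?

1. g(g(pair(b, 0), pair(0, g(0, pair(p(0), g(0, b))))), 0)  →  g(p(g(0, pair(p(0), g(0, b)))), 0)   [R4 at 1]
2. g(p(g(0, pair(p(0), g(0, b)))), 0)  →  p(g(0, pair(p(0), g(0, b))))   [R3 at ε]
3. p(g(0, pair(p(0), g(0, b))))  →  p(0)   [R8 at 1]

p(0)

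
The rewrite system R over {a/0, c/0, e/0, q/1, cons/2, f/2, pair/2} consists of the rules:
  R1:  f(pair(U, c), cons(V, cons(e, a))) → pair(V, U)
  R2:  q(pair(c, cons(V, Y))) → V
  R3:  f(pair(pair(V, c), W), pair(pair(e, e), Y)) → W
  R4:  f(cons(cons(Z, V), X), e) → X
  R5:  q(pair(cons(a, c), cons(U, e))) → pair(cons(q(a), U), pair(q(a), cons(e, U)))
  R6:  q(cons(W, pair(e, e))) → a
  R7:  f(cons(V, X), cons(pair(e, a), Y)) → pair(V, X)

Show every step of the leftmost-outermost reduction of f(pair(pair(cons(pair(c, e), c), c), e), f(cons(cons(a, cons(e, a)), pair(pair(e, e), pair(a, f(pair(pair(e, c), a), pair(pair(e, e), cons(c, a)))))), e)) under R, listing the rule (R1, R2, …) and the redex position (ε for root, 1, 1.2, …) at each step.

1. f(pair(pair(cons(pair(c, e), c), c), e), f(cons(cons(a, cons(e, a)), pair(pair(e, e), pair(a, f(pair(pair(e, c), a), pair(pair(e, e), cons(c, a)))))), e))  →  f(pair(pair(cons(pair(c, e), c), c), e), pair(pair(e, e), pair(a, f(pair(pair(e, c), a), pair(pair(e, e), cons(c, a))))))   [R4 at 2]
2. f(pair(pair(cons(pair(c, e), c), c), e), pair(pair(e, e), pair(a, f(pair(pair(e, c), a), pair(pair(e, e), cons(c, a))))))  →  e   [R3 at ε]

e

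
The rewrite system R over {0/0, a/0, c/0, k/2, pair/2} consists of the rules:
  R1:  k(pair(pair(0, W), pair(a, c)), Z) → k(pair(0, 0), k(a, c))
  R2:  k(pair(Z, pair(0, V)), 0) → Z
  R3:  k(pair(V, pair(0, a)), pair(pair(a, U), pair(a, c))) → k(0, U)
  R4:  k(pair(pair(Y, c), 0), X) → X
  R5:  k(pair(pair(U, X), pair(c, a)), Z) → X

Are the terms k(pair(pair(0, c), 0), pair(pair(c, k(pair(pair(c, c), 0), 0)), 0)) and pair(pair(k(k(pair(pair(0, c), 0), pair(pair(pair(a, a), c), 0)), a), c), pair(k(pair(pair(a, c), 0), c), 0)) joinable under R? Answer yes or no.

no — NF(t₁) = pair(pair(c, 0), 0), NF(t₂) = pair(pair(a, c), pair(c, 0))

Reduce t₁ = k(pair(pair(0, c), 0), pair(pair(c, k(pair(pair(c, c), 0), 0)), 0)):
1. k(pair(pair(0, c), 0), pair(pair(c, k(pair(pair(c, c), 0), 0)), 0))  →  pair(pair(c, k(pair(pair(c, c), 0), 0)), 0)   [R4 at ε]
2. pair(pair(c, k(pair(pair(c, c), 0), 0)), 0)  →  pair(pair(c, 0), 0)   [R4 at 1.2]

Reduce t₂ = pair(pair(k(k(pair(pair(0, c), 0), pair(pair(pair(a, a), c), 0)), a), c), pair(k(pair(pair(a, c), 0), c), 0)):
1. pair(pair(k(k(pair(pair(0, c), 0), pair(pair(pair(a, a), c), 0)), a), c), pair(k(pair(pair(a, c), 0), c), 0))  →  pair(pair(k(pair(pair(pair(a, a), c), 0), a), c), pair(k(pair(pair(a, c), 0), c), 0))   [R4 at 1.1.1]
2. pair(pair(k(pair(pair(pair(a, a), c), 0), a), c), pair(k(pair(pair(a, c), 0), c), 0))  →  pair(pair(a, c), pair(k(pair(pair(a, c), 0), c), 0))   [R4 at 1.1]
3. pair(pair(a, c), pair(k(pair(pair(a, c), 0), c), 0))  →  pair(pair(a, c), pair(c, 0))   [R4 at 2.1]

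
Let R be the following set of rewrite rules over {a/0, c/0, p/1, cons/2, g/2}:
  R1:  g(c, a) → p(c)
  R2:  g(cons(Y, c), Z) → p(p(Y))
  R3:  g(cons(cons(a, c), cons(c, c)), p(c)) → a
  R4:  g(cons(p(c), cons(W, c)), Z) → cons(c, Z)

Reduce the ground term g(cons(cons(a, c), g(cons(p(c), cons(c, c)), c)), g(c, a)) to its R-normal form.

1. g(cons(cons(a, c), g(cons(p(c), cons(c, c)), c)), g(c, a))  →  g(cons(cons(a, c), cons(c, c)), g(c, a))   [R4 at 1.2]
2. g(cons(cons(a, c), cons(c, c)), g(c, a))  →  g(cons(cons(a, c), cons(c, c)), p(c))   [R1 at 2]
3. g(cons(cons(a, c), cons(c, c)), p(c))  →  a   [R3 at ε]

a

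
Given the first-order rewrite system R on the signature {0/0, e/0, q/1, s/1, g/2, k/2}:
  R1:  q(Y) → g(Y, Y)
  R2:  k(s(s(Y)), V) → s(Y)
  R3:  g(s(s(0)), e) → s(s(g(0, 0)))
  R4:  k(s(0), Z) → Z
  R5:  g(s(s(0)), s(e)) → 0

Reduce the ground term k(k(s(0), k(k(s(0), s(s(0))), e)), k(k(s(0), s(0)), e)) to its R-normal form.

1. k(k(s(0), k(k(s(0), s(s(0))), e)), k(k(s(0), s(0)), e))  →  k(k(k(s(0), s(s(0))), e), k(k(s(0), s(0)), e))   [R4 at 1]
2. k(k(k(s(0), s(s(0))), e), k(k(s(0), s(0)), e))  →  k(k(s(s(0)), e), k(k(s(0), s(0)), e))   [R4 at 1.1]
3. k(k(s(s(0)), e), k(k(s(0), s(0)), e))  →  k(s(0), k(k(s(0), s(0)), e))   [R2 at 1]
4. k(s(0), k(k(s(0), s(0)), e))  →  k(k(s(0), s(0)), e)   [R4 at ε]
5. k(k(s(0), s(0)), e)  →  k(s(0), e)   [R4 at 1]
6. k(s(0), e)  →  e   [R4 at ε]

e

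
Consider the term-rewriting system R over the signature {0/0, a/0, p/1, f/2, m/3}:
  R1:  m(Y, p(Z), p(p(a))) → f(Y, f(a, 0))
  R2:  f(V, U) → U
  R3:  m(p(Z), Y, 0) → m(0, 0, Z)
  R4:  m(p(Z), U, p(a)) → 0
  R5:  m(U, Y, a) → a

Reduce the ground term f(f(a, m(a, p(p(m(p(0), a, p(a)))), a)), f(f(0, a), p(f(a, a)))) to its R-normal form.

p(a)

1. f(f(a, m(a, p(p(m(p(0), a, p(a)))), a)), f(f(0, a), p(f(a, a))))  →  f(f(0, a), p(f(a, a)))   [R2 at ε]
2. f(f(0, a), p(f(a, a)))  →  p(f(a, a))   [R2 at ε]
3. p(f(a, a))  →  p(a)   [R2 at 1]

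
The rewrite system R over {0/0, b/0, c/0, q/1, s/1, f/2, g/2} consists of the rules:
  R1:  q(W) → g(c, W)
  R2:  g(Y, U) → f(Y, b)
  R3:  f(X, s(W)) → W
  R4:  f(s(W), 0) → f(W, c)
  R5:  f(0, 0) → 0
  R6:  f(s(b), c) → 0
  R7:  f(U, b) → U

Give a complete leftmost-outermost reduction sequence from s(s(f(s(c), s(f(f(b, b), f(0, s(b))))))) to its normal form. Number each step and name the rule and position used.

s(s(b))

1. s(s(f(s(c), s(f(f(b, b), f(0, s(b)))))))  →  s(s(f(f(b, b), f(0, s(b)))))   [R3 at 1.1]
2. s(s(f(f(b, b), f(0, s(b)))))  →  s(s(f(b, f(0, s(b)))))   [R7 at 1.1.1]
3. s(s(f(b, f(0, s(b)))))  →  s(s(f(b, b)))   [R3 at 1.1.2]
4. s(s(f(b, b)))  →  s(s(b))   [R7 at 1.1]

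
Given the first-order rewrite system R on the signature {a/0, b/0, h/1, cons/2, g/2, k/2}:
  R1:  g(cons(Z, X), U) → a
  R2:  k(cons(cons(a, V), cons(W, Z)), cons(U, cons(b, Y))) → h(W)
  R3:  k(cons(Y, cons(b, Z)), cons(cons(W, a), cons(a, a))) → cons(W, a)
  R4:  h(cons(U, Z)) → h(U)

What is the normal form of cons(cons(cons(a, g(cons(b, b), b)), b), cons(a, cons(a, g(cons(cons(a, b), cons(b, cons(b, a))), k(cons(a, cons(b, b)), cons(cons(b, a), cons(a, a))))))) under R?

1. cons(cons(cons(a, g(cons(b, b), b)), b), cons(a, cons(a, g(cons(cons(a, b), cons(b, cons(b, a))), k(cons(a, cons(b, b)), cons(cons(b, a), cons(a, a)))))))  →  cons(cons(cons(a, a), b), cons(a, cons(a, g(cons(cons(a, b), cons(b, cons(b, a))), k(cons(a, cons(b, b)), cons(cons(b, a), cons(a, a)))))))   [R1 at 1.1.2]
2. cons(cons(cons(a, a), b), cons(a, cons(a, g(cons(cons(a, b), cons(b, cons(b, a))), k(cons(a, cons(b, b)), cons(cons(b, a), cons(a, a)))))))  →  cons(cons(cons(a, a), b), cons(a, cons(a, a)))   [R1 at 2.2.2]

cons(cons(cons(a, a), b), cons(a, cons(a, a)))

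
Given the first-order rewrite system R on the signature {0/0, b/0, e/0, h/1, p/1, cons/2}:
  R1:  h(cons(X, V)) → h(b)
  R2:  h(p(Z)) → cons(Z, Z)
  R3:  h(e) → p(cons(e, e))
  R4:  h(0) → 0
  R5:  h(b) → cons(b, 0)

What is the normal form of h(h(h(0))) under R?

1. h(h(h(0)))  →  h(h(0))   [R4 at 1.1]
2. h(h(0))  →  h(0)   [R4 at 1]
3. h(0)  →  0   [R4 at ε]

0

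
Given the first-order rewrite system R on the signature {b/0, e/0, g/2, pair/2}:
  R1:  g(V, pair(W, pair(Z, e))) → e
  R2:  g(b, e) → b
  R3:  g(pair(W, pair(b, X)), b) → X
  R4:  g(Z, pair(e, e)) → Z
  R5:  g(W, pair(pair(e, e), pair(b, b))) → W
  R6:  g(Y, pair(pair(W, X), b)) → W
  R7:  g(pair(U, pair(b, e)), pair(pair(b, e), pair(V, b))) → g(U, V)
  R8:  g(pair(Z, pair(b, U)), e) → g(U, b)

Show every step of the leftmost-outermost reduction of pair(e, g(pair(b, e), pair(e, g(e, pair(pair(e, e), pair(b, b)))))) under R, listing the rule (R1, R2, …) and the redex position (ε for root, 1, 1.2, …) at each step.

1. pair(e, g(pair(b, e), pair(e, g(e, pair(pair(e, e), pair(b, b))))))  →  pair(e, g(pair(b, e), pair(e, e)))   [R5 at 2.2.2]
2. pair(e, g(pair(b, e), pair(e, e)))  →  pair(e, pair(b, e))   [R4 at 2]

pair(e, pair(b, e))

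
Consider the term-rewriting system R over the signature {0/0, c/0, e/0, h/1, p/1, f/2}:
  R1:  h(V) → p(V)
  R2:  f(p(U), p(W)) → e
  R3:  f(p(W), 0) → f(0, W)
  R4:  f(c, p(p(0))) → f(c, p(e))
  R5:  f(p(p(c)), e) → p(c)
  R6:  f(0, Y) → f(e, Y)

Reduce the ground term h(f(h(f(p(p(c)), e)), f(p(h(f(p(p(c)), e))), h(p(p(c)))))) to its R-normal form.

1. h(f(h(f(p(p(c)), e)), f(p(h(f(p(p(c)), e))), h(p(p(c))))))  →  p(f(h(f(p(p(c)), e)), f(p(h(f(p(p(c)), e))), h(p(p(c))))))   [R1 at ε]
2. p(f(h(f(p(p(c)), e)), f(p(h(f(p(p(c)), e))), h(p(p(c))))))  →  p(f(p(f(p(p(c)), e)), f(p(h(f(p(p(c)), e))), h(p(p(c))))))   [R1 at 1.1]
3. p(f(p(f(p(p(c)), e)), f(p(h(f(p(p(c)), e))), h(p(p(c))))))  →  p(f(p(p(c)), f(p(h(f(p(p(c)), e))), h(p(p(c))))))   [R5 at 1.1.1]
4. p(f(p(p(c)), f(p(h(f(p(p(c)), e))), h(p(p(c))))))  →  p(f(p(p(c)), f(p(p(f(p(p(c)), e))), h(p(p(c))))))   [R1 at 1.2.1.1]
5. p(f(p(p(c)), f(p(p(f(p(p(c)), e))), h(p(p(c))))))  →  p(f(p(p(c)), f(p(p(p(c))), h(p(p(c))))))   [R5 at 1.2.1.1.1]
6. p(f(p(p(c)), f(p(p(p(c))), h(p(p(c))))))  →  p(f(p(p(c)), f(p(p(p(c))), p(p(p(c))))))   [R1 at 1.2.2]
7. p(f(p(p(c)), f(p(p(p(c))), p(p(p(c))))))  →  p(f(p(p(c)), e))   [R2 at 1.2]
8. p(f(p(p(c)), e))  →  p(p(c))   [R5 at 1]

p(p(c))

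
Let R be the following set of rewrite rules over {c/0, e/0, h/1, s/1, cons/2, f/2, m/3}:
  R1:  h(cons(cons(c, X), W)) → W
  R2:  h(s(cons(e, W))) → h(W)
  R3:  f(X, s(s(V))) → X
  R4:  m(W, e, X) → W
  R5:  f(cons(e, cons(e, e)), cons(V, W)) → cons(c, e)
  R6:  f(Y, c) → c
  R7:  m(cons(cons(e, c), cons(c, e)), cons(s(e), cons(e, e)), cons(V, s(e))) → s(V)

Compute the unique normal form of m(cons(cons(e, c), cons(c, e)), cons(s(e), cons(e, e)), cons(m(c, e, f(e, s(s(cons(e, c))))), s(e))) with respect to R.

s(c)

1. m(cons(cons(e, c), cons(c, e)), cons(s(e), cons(e, e)), cons(m(c, e, f(e, s(s(cons(e, c))))), s(e)))  →  s(m(c, e, f(e, s(s(cons(e, c))))))   [R7 at ε]
2. s(m(c, e, f(e, s(s(cons(e, c))))))  →  s(c)   [R4 at 1]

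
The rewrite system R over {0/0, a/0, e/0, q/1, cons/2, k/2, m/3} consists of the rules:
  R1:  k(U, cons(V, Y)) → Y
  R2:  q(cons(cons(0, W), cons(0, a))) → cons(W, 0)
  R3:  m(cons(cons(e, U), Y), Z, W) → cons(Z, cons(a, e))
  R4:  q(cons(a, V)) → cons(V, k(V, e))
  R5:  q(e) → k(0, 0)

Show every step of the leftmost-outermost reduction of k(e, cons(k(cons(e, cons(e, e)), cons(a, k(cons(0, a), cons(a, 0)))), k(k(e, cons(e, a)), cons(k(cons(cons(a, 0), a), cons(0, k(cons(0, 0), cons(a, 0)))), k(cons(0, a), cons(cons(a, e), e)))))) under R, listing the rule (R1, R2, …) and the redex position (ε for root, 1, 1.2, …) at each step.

1. k(e, cons(k(cons(e, cons(e, e)), cons(a, k(cons(0, a), cons(a, 0)))), k(k(e, cons(e, a)), cons(k(cons(cons(a, 0), a), cons(0, k(cons(0, 0), cons(a, 0)))), k(cons(0, a), cons(cons(a, e), e))))))  →  k(k(e, cons(e, a)), cons(k(cons(cons(a, 0), a), cons(0, k(cons(0, 0), cons(a, 0)))), k(cons(0, a), cons(cons(a, e), e))))   [R1 at ε]
2. k(k(e, cons(e, a)), cons(k(cons(cons(a, 0), a), cons(0, k(cons(0, 0), cons(a, 0)))), k(cons(0, a), cons(cons(a, e), e))))  →  k(cons(0, a), cons(cons(a, e), e))   [R1 at ε]
3. k(cons(0, a), cons(cons(a, e), e))  →  e   [R1 at ε]

e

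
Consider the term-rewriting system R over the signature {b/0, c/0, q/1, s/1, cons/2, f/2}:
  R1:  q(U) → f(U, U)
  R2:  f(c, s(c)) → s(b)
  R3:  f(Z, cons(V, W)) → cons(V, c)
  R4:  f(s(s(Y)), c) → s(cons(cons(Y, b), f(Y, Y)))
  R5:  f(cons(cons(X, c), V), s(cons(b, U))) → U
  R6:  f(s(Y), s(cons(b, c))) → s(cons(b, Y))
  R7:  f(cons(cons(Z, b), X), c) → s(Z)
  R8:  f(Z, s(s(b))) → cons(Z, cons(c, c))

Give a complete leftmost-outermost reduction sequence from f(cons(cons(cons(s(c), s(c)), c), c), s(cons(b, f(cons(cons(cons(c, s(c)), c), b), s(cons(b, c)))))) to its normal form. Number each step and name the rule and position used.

c

1. f(cons(cons(cons(s(c), s(c)), c), c), s(cons(b, f(cons(cons(cons(c, s(c)), c), b), s(cons(b, c))))))  →  f(cons(cons(cons(c, s(c)), c), b), s(cons(b, c)))   [R5 at ε]
2. f(cons(cons(cons(c, s(c)), c), b), s(cons(b, c)))  →  c   [R5 at ε]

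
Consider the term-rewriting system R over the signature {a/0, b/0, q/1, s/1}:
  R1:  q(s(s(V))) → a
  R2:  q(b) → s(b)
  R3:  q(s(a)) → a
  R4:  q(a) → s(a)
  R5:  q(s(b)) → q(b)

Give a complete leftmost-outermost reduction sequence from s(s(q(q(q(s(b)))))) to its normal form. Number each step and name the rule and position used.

1. s(s(q(q(q(s(b))))))  →  s(s(q(q(q(b)))))   [R5 at 1.1.1.1]
2. s(s(q(q(q(b)))))  →  s(s(q(q(s(b)))))   [R2 at 1.1.1.1]
3. s(s(q(q(s(b)))))  →  s(s(q(q(b))))   [R5 at 1.1.1]
4. s(s(q(q(b))))  →  s(s(q(s(b))))   [R2 at 1.1.1]
5. s(s(q(s(b))))  →  s(s(q(b)))   [R5 at 1.1]
6. s(s(q(b)))  →  s(s(s(b)))   [R2 at 1.1]

s(s(s(b)))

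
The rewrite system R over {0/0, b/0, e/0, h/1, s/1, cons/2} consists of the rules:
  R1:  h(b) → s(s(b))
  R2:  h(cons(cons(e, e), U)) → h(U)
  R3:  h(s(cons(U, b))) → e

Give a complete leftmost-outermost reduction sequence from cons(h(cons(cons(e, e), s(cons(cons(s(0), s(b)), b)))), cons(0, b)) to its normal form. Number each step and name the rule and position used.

cons(e, cons(0, b))

1. cons(h(cons(cons(e, e), s(cons(cons(s(0), s(b)), b)))), cons(0, b))  →  cons(h(s(cons(cons(s(0), s(b)), b))), cons(0, b))   [R2 at 1]
2. cons(h(s(cons(cons(s(0), s(b)), b))), cons(0, b))  →  cons(e, cons(0, b))   [R3 at 1]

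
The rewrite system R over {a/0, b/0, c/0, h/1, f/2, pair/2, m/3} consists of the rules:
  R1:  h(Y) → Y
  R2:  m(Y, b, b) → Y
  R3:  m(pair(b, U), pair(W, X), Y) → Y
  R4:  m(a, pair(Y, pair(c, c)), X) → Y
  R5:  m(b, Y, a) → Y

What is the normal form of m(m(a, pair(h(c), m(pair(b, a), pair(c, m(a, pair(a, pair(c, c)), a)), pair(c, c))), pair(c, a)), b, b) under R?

1. m(m(a, pair(h(c), m(pair(b, a), pair(c, m(a, pair(a, pair(c, c)), a)), pair(c, c))), pair(c, a)), b, b)  →  m(a, pair(h(c), m(pair(b, a), pair(c, m(a, pair(a, pair(c, c)), a)), pair(c, c))), pair(c, a))   [R2 at ε]
2. m(a, pair(h(c), m(pair(b, a), pair(c, m(a, pair(a, pair(c, c)), a)), pair(c, c))), pair(c, a))  →  m(a, pair(c, m(pair(b, a), pair(c, m(a, pair(a, pair(c, c)), a)), pair(c, c))), pair(c, a))   [R1 at 2.1]
3. m(a, pair(c, m(pair(b, a), pair(c, m(a, pair(a, pair(c, c)), a)), pair(c, c))), pair(c, a))  →  m(a, pair(c, pair(c, c)), pair(c, a))   [R3 at 2.2]
4. m(a, pair(c, pair(c, c)), pair(c, a))  →  c   [R4 at ε]

c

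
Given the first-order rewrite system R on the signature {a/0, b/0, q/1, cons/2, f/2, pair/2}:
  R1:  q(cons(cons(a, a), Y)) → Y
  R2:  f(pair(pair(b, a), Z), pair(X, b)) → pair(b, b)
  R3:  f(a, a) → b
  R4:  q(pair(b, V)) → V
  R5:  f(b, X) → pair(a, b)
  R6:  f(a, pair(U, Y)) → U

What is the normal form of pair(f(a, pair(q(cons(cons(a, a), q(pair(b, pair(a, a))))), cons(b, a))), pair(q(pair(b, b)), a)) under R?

1. pair(f(a, pair(q(cons(cons(a, a), q(pair(b, pair(a, a))))), cons(b, a))), pair(q(pair(b, b)), a))  →  pair(q(cons(cons(a, a), q(pair(b, pair(a, a))))), pair(q(pair(b, b)), a))   [R6 at 1]
2. pair(q(cons(cons(a, a), q(pair(b, pair(a, a))))), pair(q(pair(b, b)), a))  →  pair(q(pair(b, pair(a, a))), pair(q(pair(b, b)), a))   [R1 at 1]
3. pair(q(pair(b, pair(a, a))), pair(q(pair(b, b)), a))  →  pair(pair(a, a), pair(q(pair(b, b)), a))   [R4 at 1]
4. pair(pair(a, a), pair(q(pair(b, b)), a))  →  pair(pair(a, a), pair(b, a))   [R4 at 2.1]

pair(pair(a, a), pair(b, a))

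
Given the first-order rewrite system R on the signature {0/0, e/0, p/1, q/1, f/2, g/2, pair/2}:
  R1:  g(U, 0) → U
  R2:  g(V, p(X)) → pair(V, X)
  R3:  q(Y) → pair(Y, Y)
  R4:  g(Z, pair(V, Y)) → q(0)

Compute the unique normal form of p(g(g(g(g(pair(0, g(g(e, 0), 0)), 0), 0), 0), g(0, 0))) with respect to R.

1. p(g(g(g(g(pair(0, g(g(e, 0), 0)), 0), 0), 0), g(0, 0)))  →  p(g(g(g(pair(0, g(g(e, 0), 0)), 0), 0), g(0, 0)))   [R1 at 1.1]
2. p(g(g(g(pair(0, g(g(e, 0), 0)), 0), 0), g(0, 0)))  →  p(g(g(pair(0, g(g(e, 0), 0)), 0), g(0, 0)))   [R1 at 1.1]
3. p(g(g(pair(0, g(g(e, 0), 0)), 0), g(0, 0)))  →  p(g(pair(0, g(g(e, 0), 0)), g(0, 0)))   [R1 at 1.1]
4. p(g(pair(0, g(g(e, 0), 0)), g(0, 0)))  →  p(g(pair(0, g(e, 0)), g(0, 0)))   [R1 at 1.1.2]
5. p(g(pair(0, g(e, 0)), g(0, 0)))  →  p(g(pair(0, e), g(0, 0)))   [R1 at 1.1.2]
6. p(g(pair(0, e), g(0, 0)))  →  p(g(pair(0, e), 0))   [R1 at 1.2]
7. p(g(pair(0, e), 0))  →  p(pair(0, e))   [R1 at 1]

p(pair(0, e))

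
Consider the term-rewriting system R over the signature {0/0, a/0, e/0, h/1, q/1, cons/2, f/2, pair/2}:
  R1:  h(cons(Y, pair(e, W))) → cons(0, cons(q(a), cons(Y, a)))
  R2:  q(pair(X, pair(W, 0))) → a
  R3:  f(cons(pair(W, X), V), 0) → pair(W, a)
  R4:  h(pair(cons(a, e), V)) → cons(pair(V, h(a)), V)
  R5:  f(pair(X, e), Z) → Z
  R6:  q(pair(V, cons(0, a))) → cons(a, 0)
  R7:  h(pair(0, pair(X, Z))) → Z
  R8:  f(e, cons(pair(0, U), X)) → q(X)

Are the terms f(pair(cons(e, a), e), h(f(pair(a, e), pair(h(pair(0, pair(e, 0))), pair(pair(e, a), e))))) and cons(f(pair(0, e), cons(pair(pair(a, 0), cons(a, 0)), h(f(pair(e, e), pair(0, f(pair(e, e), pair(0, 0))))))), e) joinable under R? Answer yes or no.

Reduce t₁ = f(pair(cons(e, a), e), h(f(pair(a, e), pair(h(pair(0, pair(e, 0))), pair(pair(e, a), e))))):
1. f(pair(cons(e, a), e), h(f(pair(a, e), pair(h(pair(0, pair(e, 0))), pair(pair(e, a), e)))))  →  h(f(pair(a, e), pair(h(pair(0, pair(e, 0))), pair(pair(e, a), e))))   [R5 at ε]
2. h(f(pair(a, e), pair(h(pair(0, pair(e, 0))), pair(pair(e, a), e))))  →  h(pair(h(pair(0, pair(e, 0))), pair(pair(e, a), e)))   [R5 at 1]
3. h(pair(h(pair(0, pair(e, 0))), pair(pair(e, a), e)))  →  h(pair(0, pair(pair(e, a), e)))   [R7 at 1.1]
4. h(pair(0, pair(pair(e, a), e)))  →  e   [R7 at ε]

Reduce t₂ = cons(f(pair(0, e), cons(pair(pair(a, 0), cons(a, 0)), h(f(pair(e, e), pair(0, f(pair(e, e), pair(0, 0))))))), e):
1. cons(f(pair(0, e), cons(pair(pair(a, 0), cons(a, 0)), h(f(pair(e, e), pair(0, f(pair(e, e), pair(0, 0))))))), e)  →  cons(cons(pair(pair(a, 0), cons(a, 0)), h(f(pair(e, e), pair(0, f(pair(e, e), pair(0, 0)))))), e)   [R5 at 1]
2. cons(cons(pair(pair(a, 0), cons(a, 0)), h(f(pair(e, e), pair(0, f(pair(e, e), pair(0, 0)))))), e)  →  cons(cons(pair(pair(a, 0), cons(a, 0)), h(pair(0, f(pair(e, e), pair(0, 0))))), e)   [R5 at 1.2.1]
3. cons(cons(pair(pair(a, 0), cons(a, 0)), h(pair(0, f(pair(e, e), pair(0, 0))))), e)  →  cons(cons(pair(pair(a, 0), cons(a, 0)), h(pair(0, pair(0, 0)))), e)   [R5 at 1.2.1.2]
4. cons(cons(pair(pair(a, 0), cons(a, 0)), h(pair(0, pair(0, 0)))), e)  →  cons(cons(pair(pair(a, 0), cons(a, 0)), 0), e)   [R7 at 1.2]

no — NF(t₁) = e, NF(t₂) = cons(cons(pair(pair(a, 0), cons(a, 0)), 0), e)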